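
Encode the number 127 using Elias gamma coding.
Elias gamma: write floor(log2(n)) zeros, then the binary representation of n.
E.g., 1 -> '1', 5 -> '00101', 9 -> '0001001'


num_bits = floor(log2(127)) + 1 = 7
leading_zeros = num_bits - 1 = 6
binary(127) = 1111111

Elias gamma(127) = '000000' + '1111111' = 0000001111111 (13 bits)


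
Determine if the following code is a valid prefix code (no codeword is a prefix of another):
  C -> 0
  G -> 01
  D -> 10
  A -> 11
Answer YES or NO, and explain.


Checking each pair (does one codeword prefix another?):
  C='0' vs G='01': prefix -- VIOLATION

NO -- this is NOT a valid prefix code. C (0) is a prefix of G (01).


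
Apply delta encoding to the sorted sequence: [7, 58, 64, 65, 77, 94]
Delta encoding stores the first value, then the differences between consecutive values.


First value: 7
Deltas:
  58 - 7 = 51
  64 - 58 = 6
  65 - 64 = 1
  77 - 65 = 12
  94 - 77 = 17


Delta encoded: [7, 51, 6, 1, 12, 17]


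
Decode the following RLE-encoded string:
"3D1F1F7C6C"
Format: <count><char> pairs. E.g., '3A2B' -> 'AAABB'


Expanding each <count><char> pair:
  3D -> 'DDD'
  1F -> 'F'
  1F -> 'F'
  7C -> 'CCCCCCC'
  6C -> 'CCCCCC'

Decoded = DDDFFCCCCCCCCCCCCC


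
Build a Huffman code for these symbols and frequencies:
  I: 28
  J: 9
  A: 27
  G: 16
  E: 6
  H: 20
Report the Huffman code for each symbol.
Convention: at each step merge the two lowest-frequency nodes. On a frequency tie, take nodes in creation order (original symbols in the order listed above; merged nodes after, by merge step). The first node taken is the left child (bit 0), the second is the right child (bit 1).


Huffman tree construction:
Step 1: Merge E(6) + J(9) = 15
Step 2: Merge (E+J)(15) + G(16) = 31
Step 3: Merge H(20) + A(27) = 47
Step 4: Merge I(28) + ((E+J)+G)(31) = 59
Step 5: Merge (H+A)(47) + (I+((E+J)+G))(59) = 106
Read each symbol's code off the tree from the root (left child = 0, right child = 1).

Codes:
  I: 10 (length 2)
  J: 1101 (length 4)
  A: 01 (length 2)
  G: 111 (length 3)
  E: 1100 (length 4)
  H: 00 (length 2)
Average code length: 258/106 = 2.4340 bits/symbol


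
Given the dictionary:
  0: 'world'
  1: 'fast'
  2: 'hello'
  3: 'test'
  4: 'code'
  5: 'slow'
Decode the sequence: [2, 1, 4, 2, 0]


Look up each index in the dictionary:
  2 -> 'hello'
  1 -> 'fast'
  4 -> 'code'
  2 -> 'hello'
  0 -> 'world'

Decoded: "hello fast code hello world"


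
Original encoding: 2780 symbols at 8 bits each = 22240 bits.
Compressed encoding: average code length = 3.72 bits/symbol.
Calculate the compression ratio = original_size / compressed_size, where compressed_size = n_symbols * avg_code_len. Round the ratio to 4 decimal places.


original_size = n_symbols * orig_bits = 2780 * 8 = 22240 bits
compressed_size = n_symbols * avg_code_len = 2780 * 3.72 = 10341.6 bits
ratio = original_size / compressed_size = 22240 / 10341.6 = 2.1505

Compression ratio = 2.1505


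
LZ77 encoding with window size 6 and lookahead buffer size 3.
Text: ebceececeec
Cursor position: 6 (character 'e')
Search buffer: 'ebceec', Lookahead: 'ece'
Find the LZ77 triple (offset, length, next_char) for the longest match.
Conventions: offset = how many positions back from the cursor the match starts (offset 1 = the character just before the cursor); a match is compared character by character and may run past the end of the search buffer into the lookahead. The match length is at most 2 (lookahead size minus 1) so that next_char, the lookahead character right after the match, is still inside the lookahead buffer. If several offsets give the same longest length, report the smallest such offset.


Try each offset into the search buffer:
  offset=1 (pos 5, char 'c'): match length 0
  offset=2 (pos 4, char 'e'): match length 2
  offset=3 (pos 3, char 'e'): match length 1
  offset=4 (pos 2, char 'c'): match length 0
  offset=5 (pos 1, char 'b'): match length 0
  offset=6 (pos 0, char 'e'): match length 1
Longest match has length 2 at offset 2.
next_char = character at position 6 + 2 = 8 -> 'e'

Best match: offset=2, length=2 (matching 'ec' starting at position 4)
LZ77 triple: (2, 2, 'e')


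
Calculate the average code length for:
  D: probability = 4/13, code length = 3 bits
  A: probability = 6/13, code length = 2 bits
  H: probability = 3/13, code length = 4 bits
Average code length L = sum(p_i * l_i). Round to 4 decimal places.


Weighted contributions p_i * l_i:
  D: (4/13) * 3 = 12/13
  A: (6/13) * 2 = 12/13
  H: (3/13) * 4 = 12/13
Sum = (12 + 12 + 12)/13 = 36/13

L = 36/13 = 2.7692 bits/symbol


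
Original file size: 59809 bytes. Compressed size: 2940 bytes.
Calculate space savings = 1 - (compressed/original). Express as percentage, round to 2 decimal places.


ratio = compressed/original = 2940/59809 = 0.049156
savings = 1 - ratio = 1 - 0.049156 = 0.950844
as a percentage: 0.950844 * 100 = 95.08%

Space savings = 1 - 2940/59809 = 95.08%


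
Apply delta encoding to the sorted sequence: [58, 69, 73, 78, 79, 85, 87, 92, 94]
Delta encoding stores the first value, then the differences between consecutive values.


First value: 58
Deltas:
  69 - 58 = 11
  73 - 69 = 4
  78 - 73 = 5
  79 - 78 = 1
  85 - 79 = 6
  87 - 85 = 2
  92 - 87 = 5
  94 - 92 = 2


Delta encoded: [58, 11, 4, 5, 1, 6, 2, 5, 2]


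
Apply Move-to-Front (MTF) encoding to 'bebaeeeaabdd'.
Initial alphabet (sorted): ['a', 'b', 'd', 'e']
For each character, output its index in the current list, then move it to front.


MTF encoding:
'b': index 1 in ['a', 'b', 'd', 'e'] -> ['b', 'a', 'd', 'e']
'e': index 3 in ['b', 'a', 'd', 'e'] -> ['e', 'b', 'a', 'd']
'b': index 1 in ['e', 'b', 'a', 'd'] -> ['b', 'e', 'a', 'd']
'a': index 2 in ['b', 'e', 'a', 'd'] -> ['a', 'b', 'e', 'd']
'e': index 2 in ['a', 'b', 'e', 'd'] -> ['e', 'a', 'b', 'd']
'e': index 0 in ['e', 'a', 'b', 'd'] -> ['e', 'a', 'b', 'd']
'e': index 0 in ['e', 'a', 'b', 'd'] -> ['e', 'a', 'b', 'd']
'a': index 1 in ['e', 'a', 'b', 'd'] -> ['a', 'e', 'b', 'd']
'a': index 0 in ['a', 'e', 'b', 'd'] -> ['a', 'e', 'b', 'd']
'b': index 2 in ['a', 'e', 'b', 'd'] -> ['b', 'a', 'e', 'd']
'd': index 3 in ['b', 'a', 'e', 'd'] -> ['d', 'b', 'a', 'e']
'd': index 0 in ['d', 'b', 'a', 'e'] -> ['d', 'b', 'a', 'e']


Output: [1, 3, 1, 2, 2, 0, 0, 1, 0, 2, 3, 0]


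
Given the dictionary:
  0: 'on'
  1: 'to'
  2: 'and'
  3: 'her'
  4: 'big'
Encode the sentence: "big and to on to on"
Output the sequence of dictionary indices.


Look up each word in the dictionary:
  'big' -> 4
  'and' -> 2
  'to' -> 1
  'on' -> 0
  'to' -> 1
  'on' -> 0

Encoded: [4, 2, 1, 0, 1, 0]


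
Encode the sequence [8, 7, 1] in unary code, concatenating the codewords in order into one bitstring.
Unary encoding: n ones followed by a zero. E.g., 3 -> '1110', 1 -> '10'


Encode each number as n ones followed by a terminating 0:
  8 -> 111111110 (9 bits)
  7 -> 11111110 (8 bits)
  1 -> 10 (2 bits)
Total length = 9 + 8 + 2 = 19 bits.

Unary([8, 7, 1]) = 1111111101111111010 (19 bits)


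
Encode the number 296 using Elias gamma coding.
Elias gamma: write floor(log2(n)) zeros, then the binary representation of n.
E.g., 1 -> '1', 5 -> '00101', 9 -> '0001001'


num_bits = floor(log2(296)) + 1 = 9
leading_zeros = num_bits - 1 = 8
binary(296) = 100101000

Elias gamma(296) = '00000000' + '100101000' = 00000000100101000 (17 bits)


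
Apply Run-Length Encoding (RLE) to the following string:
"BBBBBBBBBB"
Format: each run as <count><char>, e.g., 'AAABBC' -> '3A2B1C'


Scanning runs left to right:
  i=0: run of 'B' x 10 -> '10B'

RLE = 10B


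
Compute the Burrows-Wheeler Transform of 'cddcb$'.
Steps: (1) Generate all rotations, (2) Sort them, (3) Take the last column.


Rotations (sorted):
  0: $cddcb -> last char: b
  1: b$cddc -> last char: c
  2: cb$cdd -> last char: d
  3: cddcb$ -> last char: $
  4: dcb$cd -> last char: d
  5: ddcb$c -> last char: c


BWT = bcd$dc


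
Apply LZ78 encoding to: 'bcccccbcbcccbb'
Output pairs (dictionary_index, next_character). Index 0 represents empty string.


LZ78 encoding steps:
Dictionary: {0: ''}
Step 1: w='' (idx 0), next='b' -> output (0, 'b'), add 'b' as idx 1
Step 2: w='' (idx 0), next='c' -> output (0, 'c'), add 'c' as idx 2
Step 3: w='c' (idx 2), next='c' -> output (2, 'c'), add 'cc' as idx 3
Step 4: w='cc' (idx 3), next='b' -> output (3, 'b'), add 'ccb' as idx 4
Step 5: w='c' (idx 2), next='b' -> output (2, 'b'), add 'cb' as idx 5
Step 6: w='cc' (idx 3), next='c' -> output (3, 'c'), add 'ccc' as idx 6
Step 7: w='b' (idx 1), next='b' -> output (1, 'b'), add 'bb' as idx 7


Encoded: [(0, 'b'), (0, 'c'), (2, 'c'), (3, 'b'), (2, 'b'), (3, 'c'), (1, 'b')]


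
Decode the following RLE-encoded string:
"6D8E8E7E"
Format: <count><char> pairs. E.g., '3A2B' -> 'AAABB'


Expanding each <count><char> pair:
  6D -> 'DDDDDD'
  8E -> 'EEEEEEEE'
  8E -> 'EEEEEEEE'
  7E -> 'EEEEEEE'

Decoded = DDDDDDEEEEEEEEEEEEEEEEEEEEEEE


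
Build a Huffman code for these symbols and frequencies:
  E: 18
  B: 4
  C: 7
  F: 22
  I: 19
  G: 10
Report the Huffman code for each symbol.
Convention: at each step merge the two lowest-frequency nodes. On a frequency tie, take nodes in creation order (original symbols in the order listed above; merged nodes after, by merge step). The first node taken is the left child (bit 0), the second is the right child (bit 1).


Huffman tree construction:
Step 1: Merge B(4) + C(7) = 11
Step 2: Merge G(10) + (B+C)(11) = 21
Step 3: Merge E(18) + I(19) = 37
Step 4: Merge (G+(B+C))(21) + F(22) = 43
Step 5: Merge (E+I)(37) + ((G+(B+C))+F)(43) = 80
Read each symbol's code off the tree from the root (left child = 0, right child = 1).

Codes:
  E: 00 (length 2)
  B: 1010 (length 4)
  C: 1011 (length 4)
  F: 11 (length 2)
  I: 01 (length 2)
  G: 100 (length 3)
Average code length: 192/80 = 2.4000 bits/symbol


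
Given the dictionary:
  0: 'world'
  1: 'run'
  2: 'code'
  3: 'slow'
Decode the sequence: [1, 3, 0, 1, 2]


Look up each index in the dictionary:
  1 -> 'run'
  3 -> 'slow'
  0 -> 'world'
  1 -> 'run'
  2 -> 'code'

Decoded: "run slow world run code"


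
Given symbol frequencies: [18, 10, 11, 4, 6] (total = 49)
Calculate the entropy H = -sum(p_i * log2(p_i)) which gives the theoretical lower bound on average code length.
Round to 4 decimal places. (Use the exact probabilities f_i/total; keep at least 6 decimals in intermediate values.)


Per-symbol terms -p_i * log2(p_i) with p_i = f_i/49:
  p = 18/49 = 0.367347: log2(p) = -1.444785, -p*log2(p) = 0.530737
  p = 10/49 = 0.204082: log2(p) = -2.292782, -p*log2(p) = 0.467915
  p = 11/49 = 0.224490: log2(p) = -2.155278, -p*log2(p) = 0.483838
  p = 4/49 = 0.081633: log2(p) = -3.614710, -p*log2(p) = 0.295078
  p = 6/49 = 0.122449: log2(p) = -3.029747, -p*log2(p) = 0.370989
H = 0.530737 + 0.467915 + 0.483838 + 0.295078 + 0.370989 = 2.148557

H = 2.1486 bits/symbol


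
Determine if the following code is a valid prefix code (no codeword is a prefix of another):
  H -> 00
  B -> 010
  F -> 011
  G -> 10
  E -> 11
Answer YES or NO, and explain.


Checking each pair (does one codeword prefix another?):
  H='00' vs B='010': no prefix
  H='00' vs F='011': no prefix
  H='00' vs G='10': no prefix
  H='00' vs E='11': no prefix
  B='010' vs H='00': no prefix
  B='010' vs F='011': no prefix
  B='010' vs G='10': no prefix
  B='010' vs E='11': no prefix
  F='011' vs H='00': no prefix
  F='011' vs B='010': no prefix
  F='011' vs G='10': no prefix
  F='011' vs E='11': no prefix
  G='10' vs H='00': no prefix
  G='10' vs B='010': no prefix
  G='10' vs F='011': no prefix
  G='10' vs E='11': no prefix
  E='11' vs H='00': no prefix
  E='11' vs B='010': no prefix
  E='11' vs F='011': no prefix
  E='11' vs G='10': no prefix
No violation found over all pairs.

YES -- this is a valid prefix code. No codeword is a prefix of any other codeword.


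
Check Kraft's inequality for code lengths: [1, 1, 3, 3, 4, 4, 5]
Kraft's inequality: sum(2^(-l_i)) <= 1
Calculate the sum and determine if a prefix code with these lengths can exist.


Sum = 2^(-1) + 2^(-1) + 2^(-3) + 2^(-3) + 2^(-4) + 2^(-4) + 2^(-5)
    = 0.5 + 0.5 + 0.125 + 0.125 + 0.0625 + 0.0625 + 0.03125
    = 45/32 = 1.40625
Since 1.40625 > 1, Kraft's inequality is NOT satisfied.
A prefix code with these lengths CANNOT exist.

Kraft sum = 1.40625. Not satisfied.


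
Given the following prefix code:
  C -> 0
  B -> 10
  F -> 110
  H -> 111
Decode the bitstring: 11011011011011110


Decoding step by step:
Bits 110 -> F
Bits 110 -> F
Bits 110 -> F
Bits 110 -> F
Bits 111 -> H
Bits 10 -> B


Decoded message: FFFFHB


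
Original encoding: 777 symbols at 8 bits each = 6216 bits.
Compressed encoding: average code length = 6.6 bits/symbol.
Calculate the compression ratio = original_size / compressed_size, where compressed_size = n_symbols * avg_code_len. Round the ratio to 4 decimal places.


original_size = n_symbols * orig_bits = 777 * 8 = 6216 bits
compressed_size = n_symbols * avg_code_len = 777 * 6.6 = 5128.2 bits
ratio = original_size / compressed_size = 6216 / 5128.2 = 1.2121

Compression ratio = 1.2121


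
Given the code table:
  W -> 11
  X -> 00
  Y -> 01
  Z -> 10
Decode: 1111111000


Decoding:
11 -> W
11 -> W
11 -> W
10 -> Z
00 -> X


Result: WWWZX


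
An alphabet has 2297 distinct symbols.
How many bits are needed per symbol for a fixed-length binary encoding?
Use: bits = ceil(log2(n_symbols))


log2(2297) = 11.1655
Bracket: 2^11 = 2048 < 2297 <= 2^12 = 4096
So ceil(log2(2297)) = 12

bits = ceil(log2(2297)) = ceil(11.1655) = 12 bits


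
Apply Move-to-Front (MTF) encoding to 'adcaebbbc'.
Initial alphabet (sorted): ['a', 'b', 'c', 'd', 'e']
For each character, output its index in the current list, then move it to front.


MTF encoding:
'a': index 0 in ['a', 'b', 'c', 'd', 'e'] -> ['a', 'b', 'c', 'd', 'e']
'd': index 3 in ['a', 'b', 'c', 'd', 'e'] -> ['d', 'a', 'b', 'c', 'e']
'c': index 3 in ['d', 'a', 'b', 'c', 'e'] -> ['c', 'd', 'a', 'b', 'e']
'a': index 2 in ['c', 'd', 'a', 'b', 'e'] -> ['a', 'c', 'd', 'b', 'e']
'e': index 4 in ['a', 'c', 'd', 'b', 'e'] -> ['e', 'a', 'c', 'd', 'b']
'b': index 4 in ['e', 'a', 'c', 'd', 'b'] -> ['b', 'e', 'a', 'c', 'd']
'b': index 0 in ['b', 'e', 'a', 'c', 'd'] -> ['b', 'e', 'a', 'c', 'd']
'b': index 0 in ['b', 'e', 'a', 'c', 'd'] -> ['b', 'e', 'a', 'c', 'd']
'c': index 3 in ['b', 'e', 'a', 'c', 'd'] -> ['c', 'b', 'e', 'a', 'd']


Output: [0, 3, 3, 2, 4, 4, 0, 0, 3]


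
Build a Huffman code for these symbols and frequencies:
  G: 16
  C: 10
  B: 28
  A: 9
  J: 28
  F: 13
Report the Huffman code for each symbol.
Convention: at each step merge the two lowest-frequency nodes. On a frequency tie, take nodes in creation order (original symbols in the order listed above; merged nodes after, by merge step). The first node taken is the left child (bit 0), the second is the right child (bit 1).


Huffman tree construction:
Step 1: Merge A(9) + C(10) = 19
Step 2: Merge F(13) + G(16) = 29
Step 3: Merge (A+C)(19) + B(28) = 47
Step 4: Merge J(28) + (F+G)(29) = 57
Step 5: Merge ((A+C)+B)(47) + (J+(F+G))(57) = 104
Read each symbol's code off the tree from the root (left child = 0, right child = 1).

Codes:
  G: 111 (length 3)
  C: 001 (length 3)
  B: 01 (length 2)
  A: 000 (length 3)
  J: 10 (length 2)
  F: 110 (length 3)
Average code length: 256/104 = 2.4615 bits/symbol


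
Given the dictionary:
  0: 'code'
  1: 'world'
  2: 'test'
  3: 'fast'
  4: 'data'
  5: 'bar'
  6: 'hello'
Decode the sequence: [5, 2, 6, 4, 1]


Look up each index in the dictionary:
  5 -> 'bar'
  2 -> 'test'
  6 -> 'hello'
  4 -> 'data'
  1 -> 'world'

Decoded: "bar test hello data world"


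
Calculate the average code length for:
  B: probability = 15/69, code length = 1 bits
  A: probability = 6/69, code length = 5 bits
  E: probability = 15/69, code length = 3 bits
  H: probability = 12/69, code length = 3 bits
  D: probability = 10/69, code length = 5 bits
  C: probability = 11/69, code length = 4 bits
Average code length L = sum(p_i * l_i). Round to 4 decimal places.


Weighted contributions p_i * l_i:
  B: (15/69) * 1 = 15/69
  A: (6/69) * 5 = 30/69
  E: (15/69) * 3 = 45/69
  H: (12/69) * 3 = 36/69
  D: (10/69) * 5 = 50/69
  C: (11/69) * 4 = 44/69
Sum = (15 + 30 + 45 + 36 + 50 + 44)/69 = 220/69

L = 220/69 = 3.1884 bits/symbol


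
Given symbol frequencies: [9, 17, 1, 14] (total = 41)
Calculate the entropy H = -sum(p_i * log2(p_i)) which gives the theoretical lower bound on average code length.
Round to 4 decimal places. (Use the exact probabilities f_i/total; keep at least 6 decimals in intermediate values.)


Per-symbol terms -p_i * log2(p_i) with p_i = f_i/41:
  p = 9/41 = 0.219512: log2(p) = -2.187627, -p*log2(p) = 0.480211
  p = 17/41 = 0.414634: log2(p) = -1.270089, -p*log2(p) = 0.526622
  p = 1/41 = 0.024390: log2(p) = -5.357552, -p*log2(p) = 0.130672
  p = 14/41 = 0.341463: log2(p) = -1.550197, -p*log2(p) = 0.529336
H = 0.480211 + 0.526622 + 0.130672 + 0.529336 = 1.666841

H = 1.6668 bits/symbol


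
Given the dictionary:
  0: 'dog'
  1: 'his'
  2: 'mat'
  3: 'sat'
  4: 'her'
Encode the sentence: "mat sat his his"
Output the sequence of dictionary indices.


Look up each word in the dictionary:
  'mat' -> 2
  'sat' -> 3
  'his' -> 1
  'his' -> 1

Encoded: [2, 3, 1, 1]


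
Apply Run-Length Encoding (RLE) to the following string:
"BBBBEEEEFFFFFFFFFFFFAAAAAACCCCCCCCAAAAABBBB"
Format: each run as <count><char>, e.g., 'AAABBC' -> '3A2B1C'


Scanning runs left to right:
  i=0: run of 'B' x 4 -> '4B'
  i=4: run of 'E' x 4 -> '4E'
  i=8: run of 'F' x 12 -> '12F'
  i=20: run of 'A' x 6 -> '6A'
  i=26: run of 'C' x 8 -> '8C'
  i=34: run of 'A' x 5 -> '5A'
  i=39: run of 'B' x 4 -> '4B'

RLE = 4B4E12F6A8C5A4B


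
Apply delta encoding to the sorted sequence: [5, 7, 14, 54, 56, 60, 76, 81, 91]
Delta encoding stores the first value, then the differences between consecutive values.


First value: 5
Deltas:
  7 - 5 = 2
  14 - 7 = 7
  54 - 14 = 40
  56 - 54 = 2
  60 - 56 = 4
  76 - 60 = 16
  81 - 76 = 5
  91 - 81 = 10


Delta encoded: [5, 2, 7, 40, 2, 4, 16, 5, 10]


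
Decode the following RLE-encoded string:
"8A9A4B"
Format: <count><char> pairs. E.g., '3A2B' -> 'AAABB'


Expanding each <count><char> pair:
  8A -> 'AAAAAAAA'
  9A -> 'AAAAAAAAA'
  4B -> 'BBBB'

Decoded = AAAAAAAAAAAAAAAAABBBB


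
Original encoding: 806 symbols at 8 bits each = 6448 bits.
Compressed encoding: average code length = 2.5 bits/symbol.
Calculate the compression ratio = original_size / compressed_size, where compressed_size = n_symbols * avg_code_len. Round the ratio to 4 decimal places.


original_size = n_symbols * orig_bits = 806 * 8 = 6448 bits
compressed_size = n_symbols * avg_code_len = 806 * 2.5 = 2015.0 bits
ratio = original_size / compressed_size = 6448 / 2015.0 = 3.2

Compression ratio = 3.2


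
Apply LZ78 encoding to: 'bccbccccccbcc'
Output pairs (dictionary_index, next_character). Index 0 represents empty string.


LZ78 encoding steps:
Dictionary: {0: ''}
Step 1: w='' (idx 0), next='b' -> output (0, 'b'), add 'b' as idx 1
Step 2: w='' (idx 0), next='c' -> output (0, 'c'), add 'c' as idx 2
Step 3: w='c' (idx 2), next='b' -> output (2, 'b'), add 'cb' as idx 3
Step 4: w='c' (idx 2), next='c' -> output (2, 'c'), add 'cc' as idx 4
Step 5: w='cc' (idx 4), next='c' -> output (4, 'c'), add 'ccc' as idx 5
Step 6: w='cb' (idx 3), next='c' -> output (3, 'c'), add 'cbc' as idx 6
Step 7: w='c' (idx 2), end of input -> output (2, '')


Encoded: [(0, 'b'), (0, 'c'), (2, 'b'), (2, 'c'), (4, 'c'), (3, 'c'), (2, '')]


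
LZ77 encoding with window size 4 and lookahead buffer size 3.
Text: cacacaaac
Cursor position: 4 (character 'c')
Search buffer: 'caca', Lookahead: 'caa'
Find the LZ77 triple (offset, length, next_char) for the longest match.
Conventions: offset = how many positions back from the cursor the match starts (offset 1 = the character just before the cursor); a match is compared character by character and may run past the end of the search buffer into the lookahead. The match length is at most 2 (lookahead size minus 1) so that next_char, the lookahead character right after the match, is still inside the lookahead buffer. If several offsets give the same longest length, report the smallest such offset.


Try each offset into the search buffer:
  offset=1 (pos 3, char 'a'): match length 0
  offset=2 (pos 2, char 'c'): match length 2
  offset=3 (pos 1, char 'a'): match length 0
  offset=4 (pos 0, char 'c'): match length 2
Longest match has length 2, found at offsets 2, 4; take the smallest, offset 2.
next_char = character at position 4 + 2 = 6 -> 'a'

Best match: offset=2, length=2 (matching 'ca' starting at position 2)
LZ77 triple: (2, 2, 'a')


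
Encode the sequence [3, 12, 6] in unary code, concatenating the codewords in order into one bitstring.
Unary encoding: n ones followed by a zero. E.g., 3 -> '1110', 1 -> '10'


Encode each number as n ones followed by a terminating 0:
  3 -> 1110 (4 bits)
  12 -> 1111111111110 (13 bits)
  6 -> 1111110 (7 bits)
Total length = 4 + 13 + 7 = 24 bits.

Unary([3, 12, 6]) = 111011111111111101111110 (24 bits)


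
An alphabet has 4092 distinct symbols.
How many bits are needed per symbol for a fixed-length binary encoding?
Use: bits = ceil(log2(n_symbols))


log2(4092) = 11.9986
Bracket: 2^11 = 2048 < 4092 <= 2^12 = 4096
So ceil(log2(4092)) = 12

bits = ceil(log2(4092)) = ceil(11.9986) = 12 bits


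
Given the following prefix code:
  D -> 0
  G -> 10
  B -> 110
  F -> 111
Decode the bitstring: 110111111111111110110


Decoding step by step:
Bits 110 -> B
Bits 111 -> F
Bits 111 -> F
Bits 111 -> F
Bits 111 -> F
Bits 110 -> B
Bits 110 -> B


Decoded message: BFFFFBB


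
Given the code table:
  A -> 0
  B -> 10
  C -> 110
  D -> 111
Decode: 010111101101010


Decoding:
0 -> A
10 -> B
111 -> D
10 -> B
110 -> C
10 -> B
10 -> B


Result: ABDBCBB


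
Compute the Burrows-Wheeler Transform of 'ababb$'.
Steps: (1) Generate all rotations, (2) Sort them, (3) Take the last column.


Rotations (sorted):
  0: $ababb -> last char: b
  1: ababb$ -> last char: $
  2: abb$ab -> last char: b
  3: b$abab -> last char: b
  4: babb$a -> last char: a
  5: bb$aba -> last char: a


BWT = b$bbaa


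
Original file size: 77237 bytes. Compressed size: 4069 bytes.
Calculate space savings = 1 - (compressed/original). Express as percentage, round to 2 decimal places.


ratio = compressed/original = 4069/77237 = 0.052682
savings = 1 - ratio = 1 - 0.052682 = 0.947318
as a percentage: 0.947318 * 100 = 94.73%

Space savings = 1 - 4069/77237 = 94.73%


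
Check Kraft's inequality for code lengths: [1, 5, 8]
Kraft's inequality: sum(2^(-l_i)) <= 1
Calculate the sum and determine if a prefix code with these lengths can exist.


Sum = 2^(-1) + 2^(-5) + 2^(-8)
    = 0.5 + 0.03125 + 0.00390625
    = 137/256 = 0.53515625
Since 0.53515625 <= 1, Kraft's inequality IS satisfied.
A prefix code with these lengths CAN exist.

Kraft sum = 0.53515625. Satisfied.


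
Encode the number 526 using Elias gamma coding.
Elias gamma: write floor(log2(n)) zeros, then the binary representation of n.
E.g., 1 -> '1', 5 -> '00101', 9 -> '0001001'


num_bits = floor(log2(526)) + 1 = 10
leading_zeros = num_bits - 1 = 9
binary(526) = 1000001110

Elias gamma(526) = '000000000' + '1000001110' = 0000000001000001110 (19 bits)


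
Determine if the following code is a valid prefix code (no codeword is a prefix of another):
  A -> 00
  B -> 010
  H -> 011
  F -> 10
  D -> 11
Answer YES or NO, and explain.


Checking each pair (does one codeword prefix another?):
  A='00' vs B='010': no prefix
  A='00' vs H='011': no prefix
  A='00' vs F='10': no prefix
  A='00' vs D='11': no prefix
  B='010' vs A='00': no prefix
  B='010' vs H='011': no prefix
  B='010' vs F='10': no prefix
  B='010' vs D='11': no prefix
  H='011' vs A='00': no prefix
  H='011' vs B='010': no prefix
  H='011' vs F='10': no prefix
  H='011' vs D='11': no prefix
  F='10' vs A='00': no prefix
  F='10' vs B='010': no prefix
  F='10' vs H='011': no prefix
  F='10' vs D='11': no prefix
  D='11' vs A='00': no prefix
  D='11' vs B='010': no prefix
  D='11' vs H='011': no prefix
  D='11' vs F='10': no prefix
No violation found over all pairs.

YES -- this is a valid prefix code. No codeword is a prefix of any other codeword.


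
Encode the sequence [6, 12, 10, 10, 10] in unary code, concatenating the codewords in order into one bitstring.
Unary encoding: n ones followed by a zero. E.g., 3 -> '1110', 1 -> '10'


Encode each number as n ones followed by a terminating 0:
  6 -> 1111110 (7 bits)
  12 -> 1111111111110 (13 bits)
  10 -> 11111111110 (11 bits)
  10 -> 11111111110 (11 bits)
  10 -> 11111111110 (11 bits)
Total length = 7 + 13 + 11 + 11 + 11 = 53 bits.

Unary([6, 12, 10, 10, 10]) = 11111101111111111110111111111101111111111011111111110 (53 bits)


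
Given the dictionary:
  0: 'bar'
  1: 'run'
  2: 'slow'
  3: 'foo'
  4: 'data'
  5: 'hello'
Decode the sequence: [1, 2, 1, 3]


Look up each index in the dictionary:
  1 -> 'run'
  2 -> 'slow'
  1 -> 'run'
  3 -> 'foo'

Decoded: "run slow run foo"


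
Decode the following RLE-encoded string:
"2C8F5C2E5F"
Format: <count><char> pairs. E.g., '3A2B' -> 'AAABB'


Expanding each <count><char> pair:
  2C -> 'CC'
  8F -> 'FFFFFFFF'
  5C -> 'CCCCC'
  2E -> 'EE'
  5F -> 'FFFFF'

Decoded = CCFFFFFFFFCCCCCEEFFFFF


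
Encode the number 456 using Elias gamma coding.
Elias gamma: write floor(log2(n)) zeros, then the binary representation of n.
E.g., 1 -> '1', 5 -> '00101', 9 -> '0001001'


num_bits = floor(log2(456)) + 1 = 9
leading_zeros = num_bits - 1 = 8
binary(456) = 111001000

Elias gamma(456) = '00000000' + '111001000' = 00000000111001000 (17 bits)


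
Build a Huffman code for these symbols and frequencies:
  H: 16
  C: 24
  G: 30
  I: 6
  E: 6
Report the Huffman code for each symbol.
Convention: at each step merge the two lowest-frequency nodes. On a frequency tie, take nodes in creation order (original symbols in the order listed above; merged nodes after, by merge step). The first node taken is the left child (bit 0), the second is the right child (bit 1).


Huffman tree construction:
Step 1: Merge I(6) + E(6) = 12
Step 2: Merge (I+E)(12) + H(16) = 28
Step 3: Merge C(24) + ((I+E)+H)(28) = 52
Step 4: Merge G(30) + (C+((I+E)+H))(52) = 82
Read each symbol's code off the tree from the root (left child = 0, right child = 1).

Codes:
  H: 111 (length 3)
  C: 10 (length 2)
  G: 0 (length 1)
  I: 1100 (length 4)
  E: 1101 (length 4)
Average code length: 174/82 = 2.1220 bits/symbol


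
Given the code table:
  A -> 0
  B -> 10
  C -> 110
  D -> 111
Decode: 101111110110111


Decoding:
10 -> B
111 -> D
111 -> D
0 -> A
110 -> C
111 -> D


Result: BDDACD


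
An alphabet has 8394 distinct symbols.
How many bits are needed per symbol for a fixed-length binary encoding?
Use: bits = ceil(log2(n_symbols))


log2(8394) = 13.0351
Bracket: 2^13 = 8192 < 8394 <= 2^14 = 16384
So ceil(log2(8394)) = 14

bits = ceil(log2(8394)) = ceil(13.0351) = 14 bits


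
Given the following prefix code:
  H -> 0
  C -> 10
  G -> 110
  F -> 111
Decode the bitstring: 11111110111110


Decoding step by step:
Bits 111 -> F
Bits 111 -> F
Bits 10 -> C
Bits 111 -> F
Bits 110 -> G


Decoded message: FFCFG


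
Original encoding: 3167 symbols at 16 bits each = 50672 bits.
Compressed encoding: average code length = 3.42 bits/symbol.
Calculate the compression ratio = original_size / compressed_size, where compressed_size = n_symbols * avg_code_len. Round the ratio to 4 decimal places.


original_size = n_symbols * orig_bits = 3167 * 16 = 50672 bits
compressed_size = n_symbols * avg_code_len = 3167 * 3.42 = 10831.14 bits
ratio = original_size / compressed_size = 50672 / 10831.14 = 4.6784

Compression ratio = 4.6784


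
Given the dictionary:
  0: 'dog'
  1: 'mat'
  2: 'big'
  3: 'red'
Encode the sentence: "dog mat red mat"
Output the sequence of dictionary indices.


Look up each word in the dictionary:
  'dog' -> 0
  'mat' -> 1
  'red' -> 3
  'mat' -> 1

Encoded: [0, 1, 3, 1]


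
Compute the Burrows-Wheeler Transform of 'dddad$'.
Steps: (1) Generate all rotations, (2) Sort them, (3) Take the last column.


Rotations (sorted):
  0: $dddad -> last char: d
  1: ad$ddd -> last char: d
  2: d$ddda -> last char: a
  3: dad$dd -> last char: d
  4: ddad$d -> last char: d
  5: dddad$ -> last char: $


BWT = ddadd$


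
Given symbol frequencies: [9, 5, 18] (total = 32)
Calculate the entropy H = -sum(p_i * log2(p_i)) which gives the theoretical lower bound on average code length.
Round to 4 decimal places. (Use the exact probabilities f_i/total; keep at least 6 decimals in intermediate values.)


Per-symbol terms -p_i * log2(p_i) with p_i = f_i/32:
  p = 9/32 = 0.281250: log2(p) = -1.830075, -p*log2(p) = 0.514709
  p = 5/32 = 0.156250: log2(p) = -2.678072, -p*log2(p) = 0.418449
  p = 18/32 = 0.562500: log2(p) = -0.830075, -p*log2(p) = 0.466917
H = 0.514709 + 0.418449 + 0.466917 = 1.400075

H = 1.4001 bits/symbol


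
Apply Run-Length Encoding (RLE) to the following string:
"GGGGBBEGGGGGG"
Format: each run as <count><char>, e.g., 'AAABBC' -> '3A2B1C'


Scanning runs left to right:
  i=0: run of 'G' x 4 -> '4G'
  i=4: run of 'B' x 2 -> '2B'
  i=6: run of 'E' x 1 -> '1E'
  i=7: run of 'G' x 6 -> '6G'

RLE = 4G2B1E6G


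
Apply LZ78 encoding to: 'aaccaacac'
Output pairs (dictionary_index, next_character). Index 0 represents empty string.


LZ78 encoding steps:
Dictionary: {0: ''}
Step 1: w='' (idx 0), next='a' -> output (0, 'a'), add 'a' as idx 1
Step 2: w='a' (idx 1), next='c' -> output (1, 'c'), add 'ac' as idx 2
Step 3: w='' (idx 0), next='c' -> output (0, 'c'), add 'c' as idx 3
Step 4: w='a' (idx 1), next='a' -> output (1, 'a'), add 'aa' as idx 4
Step 5: w='c' (idx 3), next='a' -> output (3, 'a'), add 'ca' as idx 5
Step 6: w='c' (idx 3), end of input -> output (3, '')


Encoded: [(0, 'a'), (1, 'c'), (0, 'c'), (1, 'a'), (3, 'a'), (3, '')]


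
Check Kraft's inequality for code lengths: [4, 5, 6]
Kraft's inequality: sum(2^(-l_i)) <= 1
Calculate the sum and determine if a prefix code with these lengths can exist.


Sum = 2^(-4) + 2^(-5) + 2^(-6)
    = 0.0625 + 0.03125 + 0.015625
    = 7/64 = 0.109375
Since 0.109375 <= 1, Kraft's inequality IS satisfied.
A prefix code with these lengths CAN exist.

Kraft sum = 0.109375. Satisfied.


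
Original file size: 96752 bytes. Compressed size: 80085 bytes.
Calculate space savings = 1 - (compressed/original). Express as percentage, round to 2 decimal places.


ratio = compressed/original = 80085/96752 = 0.827735
savings = 1 - ratio = 1 - 0.827735 = 0.172265
as a percentage: 0.172265 * 100 = 17.23%

Space savings = 1 - 80085/96752 = 17.23%


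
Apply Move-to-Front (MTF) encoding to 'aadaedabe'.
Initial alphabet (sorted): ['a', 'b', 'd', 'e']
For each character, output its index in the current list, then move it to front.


MTF encoding:
'a': index 0 in ['a', 'b', 'd', 'e'] -> ['a', 'b', 'd', 'e']
'a': index 0 in ['a', 'b', 'd', 'e'] -> ['a', 'b', 'd', 'e']
'd': index 2 in ['a', 'b', 'd', 'e'] -> ['d', 'a', 'b', 'e']
'a': index 1 in ['d', 'a', 'b', 'e'] -> ['a', 'd', 'b', 'e']
'e': index 3 in ['a', 'd', 'b', 'e'] -> ['e', 'a', 'd', 'b']
'd': index 2 in ['e', 'a', 'd', 'b'] -> ['d', 'e', 'a', 'b']
'a': index 2 in ['d', 'e', 'a', 'b'] -> ['a', 'd', 'e', 'b']
'b': index 3 in ['a', 'd', 'e', 'b'] -> ['b', 'a', 'd', 'e']
'e': index 3 in ['b', 'a', 'd', 'e'] -> ['e', 'b', 'a', 'd']


Output: [0, 0, 2, 1, 3, 2, 2, 3, 3]


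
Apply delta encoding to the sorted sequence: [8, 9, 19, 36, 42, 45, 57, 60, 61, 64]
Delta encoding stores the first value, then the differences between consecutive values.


First value: 8
Deltas:
  9 - 8 = 1
  19 - 9 = 10
  36 - 19 = 17
  42 - 36 = 6
  45 - 42 = 3
  57 - 45 = 12
  60 - 57 = 3
  61 - 60 = 1
  64 - 61 = 3


Delta encoded: [8, 1, 10, 17, 6, 3, 12, 3, 1, 3]


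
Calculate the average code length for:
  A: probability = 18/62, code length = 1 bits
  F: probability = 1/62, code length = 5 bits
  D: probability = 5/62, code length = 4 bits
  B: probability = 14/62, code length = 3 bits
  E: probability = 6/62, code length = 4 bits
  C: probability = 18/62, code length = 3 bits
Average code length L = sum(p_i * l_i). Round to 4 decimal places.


Weighted contributions p_i * l_i:
  A: (18/62) * 1 = 18/62
  F: (1/62) * 5 = 5/62
  D: (5/62) * 4 = 20/62
  B: (14/62) * 3 = 42/62
  E: (6/62) * 4 = 24/62
  C: (18/62) * 3 = 54/62
Sum = (18 + 5 + 20 + 42 + 24 + 54)/62 = 163/62

L = 163/62 = 2.6290 bits/symbol


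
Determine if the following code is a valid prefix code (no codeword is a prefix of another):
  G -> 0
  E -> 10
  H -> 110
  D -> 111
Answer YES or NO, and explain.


Checking each pair (does one codeword prefix another?):
  G='0' vs E='10': no prefix
  G='0' vs H='110': no prefix
  G='0' vs D='111': no prefix
  E='10' vs G='0': no prefix
  E='10' vs H='110': no prefix
  E='10' vs D='111': no prefix
  H='110' vs G='0': no prefix
  H='110' vs E='10': no prefix
  H='110' vs D='111': no prefix
  D='111' vs G='0': no prefix
  D='111' vs E='10': no prefix
  D='111' vs H='110': no prefix
No violation found over all pairs.

YES -- this is a valid prefix code. No codeword is a prefix of any other codeword.


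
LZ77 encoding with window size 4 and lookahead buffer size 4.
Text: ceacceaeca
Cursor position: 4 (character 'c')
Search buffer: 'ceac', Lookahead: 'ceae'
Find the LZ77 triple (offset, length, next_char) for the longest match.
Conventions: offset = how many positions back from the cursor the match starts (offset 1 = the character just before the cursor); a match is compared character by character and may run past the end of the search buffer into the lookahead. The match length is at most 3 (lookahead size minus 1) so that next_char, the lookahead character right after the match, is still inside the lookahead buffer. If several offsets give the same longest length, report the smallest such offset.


Try each offset into the search buffer:
  offset=1 (pos 3, char 'c'): match length 1
  offset=2 (pos 2, char 'a'): match length 0
  offset=3 (pos 1, char 'e'): match length 0
  offset=4 (pos 0, char 'c'): match length 3
Longest match has length 3 at offset 4.
next_char = character at position 4 + 3 = 7 -> 'e'

Best match: offset=4, length=3 (matching 'cea' starting at position 0)
LZ77 triple: (4, 3, 'e')


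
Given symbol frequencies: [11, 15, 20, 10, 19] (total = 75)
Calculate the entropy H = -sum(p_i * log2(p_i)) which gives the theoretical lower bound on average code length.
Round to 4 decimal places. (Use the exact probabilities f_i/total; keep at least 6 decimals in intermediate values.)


Per-symbol terms -p_i * log2(p_i) with p_i = f_i/75:
  p = 11/75 = 0.146667: log2(p) = -2.769387, -p*log2(p) = 0.406177
  p = 15/75 = 0.200000: log2(p) = -2.321928, -p*log2(p) = 0.464386
  p = 20/75 = 0.266667: log2(p) = -1.906891, -p*log2(p) = 0.508504
  p = 10/75 = 0.133333: log2(p) = -2.906891, -p*log2(p) = 0.387585
  p = 19/75 = 0.253333: log2(p) = -1.980891, -p*log2(p) = 0.501826
H = 0.406177 + 0.464386 + 0.508504 + 0.387585 + 0.501826 = 2.268478

H = 2.2685 bits/symbol


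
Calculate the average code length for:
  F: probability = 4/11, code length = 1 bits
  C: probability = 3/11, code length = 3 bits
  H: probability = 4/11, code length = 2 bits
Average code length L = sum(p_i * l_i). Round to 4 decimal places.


Weighted contributions p_i * l_i:
  F: (4/11) * 1 = 4/11
  C: (3/11) * 3 = 9/11
  H: (4/11) * 2 = 8/11
Sum = (4 + 9 + 8)/11 = 21/11

L = 21/11 = 1.9091 bits/symbol


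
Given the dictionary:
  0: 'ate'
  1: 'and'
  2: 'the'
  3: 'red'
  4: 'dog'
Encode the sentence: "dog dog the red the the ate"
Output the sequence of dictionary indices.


Look up each word in the dictionary:
  'dog' -> 4
  'dog' -> 4
  'the' -> 2
  'red' -> 3
  'the' -> 2
  'the' -> 2
  'ate' -> 0

Encoded: [4, 4, 2, 3, 2, 2, 0]


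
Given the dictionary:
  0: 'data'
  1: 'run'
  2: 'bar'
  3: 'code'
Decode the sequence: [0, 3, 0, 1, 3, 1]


Look up each index in the dictionary:
  0 -> 'data'
  3 -> 'code'
  0 -> 'data'
  1 -> 'run'
  3 -> 'code'
  1 -> 'run'

Decoded: "data code data run code run"


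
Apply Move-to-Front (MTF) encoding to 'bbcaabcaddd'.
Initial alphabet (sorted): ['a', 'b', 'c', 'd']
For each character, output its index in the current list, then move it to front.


MTF encoding:
'b': index 1 in ['a', 'b', 'c', 'd'] -> ['b', 'a', 'c', 'd']
'b': index 0 in ['b', 'a', 'c', 'd'] -> ['b', 'a', 'c', 'd']
'c': index 2 in ['b', 'a', 'c', 'd'] -> ['c', 'b', 'a', 'd']
'a': index 2 in ['c', 'b', 'a', 'd'] -> ['a', 'c', 'b', 'd']
'a': index 0 in ['a', 'c', 'b', 'd'] -> ['a', 'c', 'b', 'd']
'b': index 2 in ['a', 'c', 'b', 'd'] -> ['b', 'a', 'c', 'd']
'c': index 2 in ['b', 'a', 'c', 'd'] -> ['c', 'b', 'a', 'd']
'a': index 2 in ['c', 'b', 'a', 'd'] -> ['a', 'c', 'b', 'd']
'd': index 3 in ['a', 'c', 'b', 'd'] -> ['d', 'a', 'c', 'b']
'd': index 0 in ['d', 'a', 'c', 'b'] -> ['d', 'a', 'c', 'b']
'd': index 0 in ['d', 'a', 'c', 'b'] -> ['d', 'a', 'c', 'b']


Output: [1, 0, 2, 2, 0, 2, 2, 2, 3, 0, 0]


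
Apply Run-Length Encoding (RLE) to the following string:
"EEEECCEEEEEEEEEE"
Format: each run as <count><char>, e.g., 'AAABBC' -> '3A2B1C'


Scanning runs left to right:
  i=0: run of 'E' x 4 -> '4E'
  i=4: run of 'C' x 2 -> '2C'
  i=6: run of 'E' x 10 -> '10E'

RLE = 4E2C10E


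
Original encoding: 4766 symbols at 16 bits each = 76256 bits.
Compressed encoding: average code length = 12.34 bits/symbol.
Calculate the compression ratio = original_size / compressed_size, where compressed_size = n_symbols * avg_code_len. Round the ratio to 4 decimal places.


original_size = n_symbols * orig_bits = 4766 * 16 = 76256 bits
compressed_size = n_symbols * avg_code_len = 4766 * 12.34 = 58812.44 bits
ratio = original_size / compressed_size = 76256 / 58812.44 = 1.2966

Compression ratio = 1.2966


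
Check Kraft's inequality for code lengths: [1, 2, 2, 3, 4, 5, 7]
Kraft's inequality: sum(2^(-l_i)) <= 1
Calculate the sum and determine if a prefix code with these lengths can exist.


Sum = 2^(-1) + 2^(-2) + 2^(-2) + 2^(-3) + 2^(-4) + 2^(-5) + 2^(-7)
    = 0.5 + 0.25 + 0.25 + 0.125 + 0.0625 + 0.03125 + 0.0078125
    = 157/128 = 1.2265625
Since 1.2265625 > 1, Kraft's inequality is NOT satisfied.
A prefix code with these lengths CANNOT exist.

Kraft sum = 1.2265625. Not satisfied.


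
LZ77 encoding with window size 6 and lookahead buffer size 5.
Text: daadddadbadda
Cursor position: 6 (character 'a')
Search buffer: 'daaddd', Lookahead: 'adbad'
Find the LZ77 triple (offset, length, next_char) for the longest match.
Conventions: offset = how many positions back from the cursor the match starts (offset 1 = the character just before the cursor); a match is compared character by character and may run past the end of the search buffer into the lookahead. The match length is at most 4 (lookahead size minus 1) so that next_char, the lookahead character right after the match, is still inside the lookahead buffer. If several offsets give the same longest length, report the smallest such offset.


Try each offset into the search buffer:
  offset=1 (pos 5, char 'd'): match length 0
  offset=2 (pos 4, char 'd'): match length 0
  offset=3 (pos 3, char 'd'): match length 0
  offset=4 (pos 2, char 'a'): match length 2
  offset=5 (pos 1, char 'a'): match length 1
  offset=6 (pos 0, char 'd'): match length 0
Longest match has length 2 at offset 4.
next_char = character at position 6 + 2 = 8 -> 'b'

Best match: offset=4, length=2 (matching 'ad' starting at position 2)
LZ77 triple: (4, 2, 'b')


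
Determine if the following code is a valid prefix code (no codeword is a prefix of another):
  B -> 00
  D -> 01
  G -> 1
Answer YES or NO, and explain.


Checking each pair (does one codeword prefix another?):
  B='00' vs D='01': no prefix
  B='00' vs G='1': no prefix
  D='01' vs B='00': no prefix
  D='01' vs G='1': no prefix
  G='1' vs B='00': no prefix
  G='1' vs D='01': no prefix
No violation found over all pairs.

YES -- this is a valid prefix code. No codeword is a prefix of any other codeword.


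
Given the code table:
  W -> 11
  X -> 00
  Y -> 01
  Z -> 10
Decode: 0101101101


Decoding:
01 -> Y
01 -> Y
10 -> Z
11 -> W
01 -> Y


Result: YYZWY
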